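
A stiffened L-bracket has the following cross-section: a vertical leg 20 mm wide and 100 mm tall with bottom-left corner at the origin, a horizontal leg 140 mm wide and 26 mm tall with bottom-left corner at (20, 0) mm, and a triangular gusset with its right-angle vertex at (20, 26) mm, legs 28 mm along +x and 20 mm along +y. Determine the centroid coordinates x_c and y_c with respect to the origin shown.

x_c = 60.10 mm, y_c = 26.43 mm

vertical leg: A = 20 × 100 = 2000.00, centroid at (10.00, 50.00).
horizontal leg: A = 140 × 26 = 3640.00, centroid at (90.00, 13.00).
gusset: A = ½·28·20 = 280.00, centroid at (29.33, 32.67).
ΣA = 5920.00 mm², ΣAx_c = 355813.33 mm³, ΣAy_c = 156466.67 mm³.
x_c = 355813.33/5920.00 = 60.10 mm; y_c = 156466.67/5920.00 = 26.43 mm.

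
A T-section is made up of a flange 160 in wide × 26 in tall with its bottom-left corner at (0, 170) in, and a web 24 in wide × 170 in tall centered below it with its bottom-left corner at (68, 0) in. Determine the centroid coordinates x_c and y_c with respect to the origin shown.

web: A = 24 × 170 = 4080.00, centroid at (80.00, 85.00).
flange: A = 160 × 26 = 4160.00, centroid at (80.00, 183.00).
ΣA = 8240.00 in²
ΣAx_c = (4080.00)(80.00) + (4160.00)(80.00) = 659200.00 in³
ΣAy_c = (4080.00)(85.00) + (4160.00)(183.00) = 1108080.00 in³
x_c = 659200.00 / 8240.00 = 80.00 in
y_c = 1108080.00 / 8240.00 = 134.48 in

x_c = 80.00 in, y_c = 134.48 in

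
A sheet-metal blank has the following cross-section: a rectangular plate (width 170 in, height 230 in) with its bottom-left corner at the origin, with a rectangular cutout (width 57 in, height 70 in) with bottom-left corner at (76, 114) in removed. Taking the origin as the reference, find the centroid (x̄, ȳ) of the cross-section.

plate: A = 170 × 230 = 39100.00, centroid at (85.00, 115.00).
hole: A = −(57 × 70) = -3990.00, centroid at (104.50, 149.00).
ΣA = 35110.00 in²
ΣAx̄ = (39100.00)(85.00) + (-3990.00)(104.50) = 2906545.00 in³
ΣAȳ = (39100.00)(115.00) + (-3990.00)(149.00) = 3901990.00 in³
x̄ = 2906545.00 / 35110.00 = 82.78 in
ȳ = 3901990.00 / 35110.00 = 111.14 in

x̄ = 82.78 in, ȳ = 111.14 in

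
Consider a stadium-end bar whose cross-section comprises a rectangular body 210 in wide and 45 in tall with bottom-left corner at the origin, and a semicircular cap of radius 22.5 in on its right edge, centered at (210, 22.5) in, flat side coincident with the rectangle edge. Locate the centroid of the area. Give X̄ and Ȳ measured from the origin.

rectangular body: A = 210 × 45 = 9450.00, centroid at (105.00, 22.50).
semicircular end: A = ½π·22.5² = 795.22, centroid at (219.55, 22.50).
ΣA = 10245.22 in²
ΣAX̄ = (9450.00)(105.00) + (795.22)(219.55) = 1166839.03 in³
ΣAȲ = (9450.00)(22.50) + (795.22)(22.50) = 230517.35 in³
X̄ = 1166839.03 / 10245.22 = 113.89 in
Ȳ = 230517.35 / 10245.22 = 22.50 in

X̄ = 113.89 in, Ȳ = 22.50 in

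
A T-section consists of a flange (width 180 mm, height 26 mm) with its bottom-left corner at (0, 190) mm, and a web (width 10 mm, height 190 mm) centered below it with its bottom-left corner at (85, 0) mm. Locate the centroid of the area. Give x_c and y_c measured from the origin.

web: A = 10 × 190 = 1900.00, centroid at (90.00, 95.00).
flange: A = 180 × 26 = 4680.00, centroid at (90.00, 203.00).
ΣA = 6580.00 mm²
ΣAx_c = (1900.00)(90.00) + (4680.00)(90.00) = 592200.00 mm³
ΣAy_c = (1900.00)(95.00) + (4680.00)(203.00) = 1130540.00 mm³
x_c = 592200.00 / 6580.00 = 90.00 mm
y_c = 1130540.00 / 6580.00 = 171.81 mm

x_c = 90.00 mm, y_c = 171.81 mm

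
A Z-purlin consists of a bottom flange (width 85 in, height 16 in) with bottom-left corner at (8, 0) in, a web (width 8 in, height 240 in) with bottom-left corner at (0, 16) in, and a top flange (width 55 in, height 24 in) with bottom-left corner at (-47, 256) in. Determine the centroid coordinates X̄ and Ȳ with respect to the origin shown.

X̄ = 11.00 in, Ȳ = 136.03 in

Part | A | x̄ᵢ | ȳᵢ | A·x̄ᵢ | A·ȳᵢ
bottom flange | 1360.00 | 50.50 | 8.00 | 68680.00 | 10880.00
web | 1920.00 | 4.00 | 136.00 | 7680.00 | 261120.00
top flange | 1320.00 | -19.50 | 268.00 | -25740.00 | 353760.00
Σ | 4600.00 |  |  | 50620.00 | 625760.00
X̄ = 50620.00 / 4600.00 = 11.00 in
Ȳ = 625760.00 / 4600.00 = 136.03 in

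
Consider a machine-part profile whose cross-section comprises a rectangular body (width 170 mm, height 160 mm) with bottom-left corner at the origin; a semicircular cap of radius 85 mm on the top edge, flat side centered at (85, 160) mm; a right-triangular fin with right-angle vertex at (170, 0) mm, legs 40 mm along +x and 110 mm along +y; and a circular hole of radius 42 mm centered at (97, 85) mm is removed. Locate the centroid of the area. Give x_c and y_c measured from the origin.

x_c = 89.26 mm, y_c = 113.92 mm

Part | A | x̄ᵢ | ȳᵢ | A·x̄ᵢ | A·ȳᵢ
rectangular body | 27200.00 | 85.00 | 80.00 | 2312000.00 | 2176000.00
semicircular top | 11349.00 | 85.00 | 196.08 | 964665.29 | 2225257.22
triangular fin | 2200.00 | 183.33 | 36.67 | 403333.33 | 80666.67
hole | -5541.77 | 97.00 | 85.00 | -537551.64 | -471050.40
Σ | 35207.23 |  |  | 3142446.99 | 4010873.48
x_c = 3142446.99 / 35207.23 = 89.26 mm
y_c = 4010873.48 / 35207.23 = 113.92 mm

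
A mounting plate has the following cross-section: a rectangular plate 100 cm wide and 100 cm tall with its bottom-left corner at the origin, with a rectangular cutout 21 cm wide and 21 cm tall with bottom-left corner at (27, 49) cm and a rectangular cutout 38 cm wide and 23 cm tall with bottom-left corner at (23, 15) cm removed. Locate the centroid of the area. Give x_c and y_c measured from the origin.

x_c = 51.44 cm, y_c = 51.88 cm

plate: A = 100 × 100 = 10000.00, centroid at (50.00, 50.00).
hole 1: A = −(21 × 21) = -441.00, centroid at (37.50, 59.50).
hole 2: A = −(38 × 23) = -874.00, centroid at (42.00, 26.50).
ΣA = 8685.00 cm², ΣAx_c = 446754.50 cm³, ΣAy_c = 450599.50 cm³.
x_c = 446754.50/8685.00 = 51.44 cm; y_c = 450599.50/8685.00 = 51.88 cm.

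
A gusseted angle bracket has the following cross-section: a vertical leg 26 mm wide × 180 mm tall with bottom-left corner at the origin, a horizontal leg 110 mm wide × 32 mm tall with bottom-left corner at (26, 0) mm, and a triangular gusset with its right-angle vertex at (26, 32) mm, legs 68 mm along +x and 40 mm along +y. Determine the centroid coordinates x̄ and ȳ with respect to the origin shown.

x̄ = 43.11 mm, ȳ = 56.40 mm

vertical leg: A = 26 × 180 = 4680.00, centroid at (13.00, 90.00).
horizontal leg: A = 110 × 32 = 3520.00, centroid at (81.00, 16.00).
gusset: A = ½·68·40 = 1360.00, centroid at (48.67, 45.33).
ΣA = 9560.00 mm²
ΣAx̄ = (4680.00)(13.00) + (3520.00)(81.00) + (1360.00)(48.67) = 412146.67 mm³
ΣAȳ = (4680.00)(90.00) + (3520.00)(16.00) + (1360.00)(45.33) = 539173.33 mm³
x̄ = 412146.67 / 9560.00 = 43.11 mm
ȳ = 539173.33 / 9560.00 = 56.40 mm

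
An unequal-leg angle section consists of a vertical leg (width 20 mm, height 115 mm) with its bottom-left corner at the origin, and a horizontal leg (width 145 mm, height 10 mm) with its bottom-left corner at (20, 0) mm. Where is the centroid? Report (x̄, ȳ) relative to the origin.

Part | A | x̄ᵢ | ȳᵢ | A·x̄ᵢ | A·ȳᵢ
vertical leg | 2300.00 | 10.00 | 57.50 | 23000.00 | 132250.00
horizontal leg | 1450.00 | 92.50 | 5.00 | 134125.00 | 7250.00
Σ | 3750.00 |  |  | 157125.00 | 139500.00
x̄ = 157125.00 / 3750.00 = 41.90 mm
ȳ = 139500.00 / 3750.00 = 37.20 mm

x̄ = 41.90 mm, ȳ = 37.20 mm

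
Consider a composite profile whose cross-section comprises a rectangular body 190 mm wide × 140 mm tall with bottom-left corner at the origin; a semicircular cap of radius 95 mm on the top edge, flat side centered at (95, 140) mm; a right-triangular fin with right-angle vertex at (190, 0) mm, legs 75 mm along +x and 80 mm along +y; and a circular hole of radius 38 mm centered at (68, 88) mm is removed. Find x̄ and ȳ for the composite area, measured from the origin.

rectangular body: A = 190 × 140 = 26600.00, centroid at (95.00, 70.00).
semicircular top: A = ½π·95² = 14176.44, centroid at (95.00, 180.32).
triangular fin: A = ½·75·80 = 3000.00, centroid at (215.00, 26.67).
hole: A = −π·38² = -4536.46, centroid at (68.00, 88.00).
ΣA = 39239.98 mm², ΣAx̄ = 4210282.23 mm³, ΣAȳ = 4099076.03 mm³.
x̄ = 4210282.23/39239.98 = 107.30 mm; ȳ = 4099076.03/39239.98 = 104.46 mm.

x̄ = 107.30 mm, ȳ = 104.46 mm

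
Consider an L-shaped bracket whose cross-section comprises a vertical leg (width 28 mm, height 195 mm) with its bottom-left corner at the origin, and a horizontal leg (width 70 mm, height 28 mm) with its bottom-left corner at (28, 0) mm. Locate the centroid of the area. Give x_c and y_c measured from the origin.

vertical leg: A = 28 × 195 = 5460.00, centroid at (14.00, 97.50).
horizontal leg: A = 70 × 28 = 1960.00, centroid at (63.00, 14.00).
ΣA = 7420.00 mm²
ΣAx_c = (5460.00)(14.00) + (1960.00)(63.00) = 199920.00 mm³
ΣAy_c = (5460.00)(97.50) + (1960.00)(14.00) = 559790.00 mm³
x_c = 199920.00 / 7420.00 = 26.94 mm
y_c = 559790.00 / 7420.00 = 75.44 mm

x_c = 26.94 mm, y_c = 75.44 mm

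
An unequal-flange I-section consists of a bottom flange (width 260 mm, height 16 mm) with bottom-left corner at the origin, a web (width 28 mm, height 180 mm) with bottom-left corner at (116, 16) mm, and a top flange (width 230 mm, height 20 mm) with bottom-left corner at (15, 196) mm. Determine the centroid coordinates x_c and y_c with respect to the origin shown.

x_c = 130.00 mm, y_c = 109.79 mm

bottom flange: A = 260 × 16 = 4160.00, centroid at (130.00, 8.00).
web: A = 28 × 180 = 5040.00, centroid at (130.00, 106.00).
top flange: A = 230 × 20 = 4600.00, centroid at (130.00, 206.00).
ΣA = 13800.00 mm², ΣAx_c = 1794000.00 mm³, ΣAy_c = 1515120.00 mm³.
x_c = 1794000.00/13800.00 = 130.00 mm; y_c = 1515120.00/13800.00 = 109.79 mm.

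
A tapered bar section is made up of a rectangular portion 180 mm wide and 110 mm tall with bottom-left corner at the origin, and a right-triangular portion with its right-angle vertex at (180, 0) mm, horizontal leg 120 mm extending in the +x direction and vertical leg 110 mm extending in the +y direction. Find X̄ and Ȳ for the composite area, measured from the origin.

X̄ = 122.50 mm, Ȳ = 50.42 mm

rectangular portion: A = 180 × 110 = 19800.00, centroid at (90.00, 55.00).
triangular portion: A = ½·120·110 = 6600.00, centroid at (220.00, 36.67).
ΣA = 26400.00 mm², ΣAX̄ = 3234000.00 mm³, ΣAȲ = 1331000.00 mm³.
X̄ = 3234000.00/26400.00 = 122.50 mm; Ȳ = 1331000.00/26400.00 = 50.42 mm.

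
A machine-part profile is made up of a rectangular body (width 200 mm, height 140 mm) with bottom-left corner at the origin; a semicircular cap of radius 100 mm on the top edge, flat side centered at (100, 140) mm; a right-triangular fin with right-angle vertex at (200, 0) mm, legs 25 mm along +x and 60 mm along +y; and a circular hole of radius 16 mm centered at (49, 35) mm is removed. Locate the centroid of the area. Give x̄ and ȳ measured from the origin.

Part | A | x̄ᵢ | ȳᵢ | A·x̄ᵢ | A·ȳᵢ
rectangular body | 28000.00 | 100.00 | 70.00 | 2800000.00 | 1960000.00
semicircular top | 15707.96 | 100.00 | 182.44 | 1570796.33 | 2865781.52
triangular fin | 750.00 | 208.33 | 20.00 | 156250.00 | 15000.00
hole | -804.25 | 49.00 | 35.00 | -39408.14 | -28148.67
Σ | 43653.72 |  |  | 4487638.19 | 4812632.85
x̄ = 4487638.19 / 43653.72 = 102.80 mm
ȳ = 4812632.85 / 43653.72 = 110.25 mm

x̄ = 102.80 mm, ȳ = 110.25 mm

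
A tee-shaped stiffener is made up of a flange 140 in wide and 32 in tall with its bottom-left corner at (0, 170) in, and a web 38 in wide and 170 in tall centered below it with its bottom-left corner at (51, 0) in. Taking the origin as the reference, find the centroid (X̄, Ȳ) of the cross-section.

web: A = 38 × 170 = 6460.00, centroid at (70.00, 85.00).
flange: A = 140 × 32 = 4480.00, centroid at (70.00, 186.00).
ΣA = 10940.00 in², ΣAX̄ = 765800.00 in³, ΣAȲ = 1382380.00 in³.
X̄ = 765800.00/10940.00 = 70.00 in; Ȳ = 1382380.00/10940.00 = 126.36 in.

X̄ = 70.00 in, Ȳ = 126.36 in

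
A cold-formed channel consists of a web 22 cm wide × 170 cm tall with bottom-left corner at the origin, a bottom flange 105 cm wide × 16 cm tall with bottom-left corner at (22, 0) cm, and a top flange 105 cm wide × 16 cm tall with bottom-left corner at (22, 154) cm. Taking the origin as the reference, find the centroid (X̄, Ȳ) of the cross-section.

web: A = 22 × 170 = 3740.00, centroid at (11.00, 85.00).
bottom flange: A = 105 × 16 = 1680.00, centroid at (74.50, 8.00).
top flange: A = 105 × 16 = 1680.00, centroid at (74.50, 162.00).
ΣA = 7100.00 cm², ΣAX̄ = 291460.00 cm³, ΣAȲ = 603500.00 cm³.
X̄ = 291460.00/7100.00 = 41.05 cm; Ȳ = 603500.00/7100.00 = 85.00 cm.

X̄ = 41.05 cm, Ȳ = 85.00 cm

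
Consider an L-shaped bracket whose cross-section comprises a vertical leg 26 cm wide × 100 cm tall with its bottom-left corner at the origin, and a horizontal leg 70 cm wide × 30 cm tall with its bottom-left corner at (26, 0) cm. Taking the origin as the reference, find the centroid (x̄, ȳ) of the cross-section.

vertical leg: A = 26 × 100 = 2600.00, centroid at (13.00, 50.00).
horizontal leg: A = 70 × 30 = 2100.00, centroid at (61.00, 15.00).
ΣA = 4700.00 cm², ΣAx̄ = 161900.00 cm³, ΣAȳ = 161500.00 cm³.
x̄ = 161900.00/4700.00 = 34.45 cm; ȳ = 161500.00/4700.00 = 34.36 cm.

x̄ = 34.45 cm, ȳ = 34.36 cm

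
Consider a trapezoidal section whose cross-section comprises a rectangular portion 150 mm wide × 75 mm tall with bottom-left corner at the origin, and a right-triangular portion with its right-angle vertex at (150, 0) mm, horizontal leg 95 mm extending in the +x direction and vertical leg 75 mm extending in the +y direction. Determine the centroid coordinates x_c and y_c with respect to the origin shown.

rectangular portion: A = 150 × 75 = 11250.00, centroid at (75.00, 37.50).
triangular portion: A = ½·95·75 = 3562.50, centroid at (181.67, 25.00).
ΣA = 14812.50 mm²
ΣAx_c = (11250.00)(75.00) + (3562.50)(181.67) = 1490937.50 mm³
ΣAy_c = (11250.00)(37.50) + (3562.50)(25.00) = 510937.50 mm³
x_c = 1490937.50 / 14812.50 = 100.65 mm
y_c = 510937.50 / 14812.50 = 34.49 mm

x_c = 100.65 mm, y_c = 34.49 mm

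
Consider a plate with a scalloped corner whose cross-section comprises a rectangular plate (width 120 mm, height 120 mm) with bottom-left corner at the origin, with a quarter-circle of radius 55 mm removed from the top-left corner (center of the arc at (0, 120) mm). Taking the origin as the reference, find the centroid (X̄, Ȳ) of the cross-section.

plate: A = 120 × 120 = 14400.00, centroid at (60.00, 60.00).
removed quarter-circle: A = −¼π·55² = -2375.83, centroid at (23.34, 96.66).
ΣA = 12024.17 mm²
ΣAX̄ = (14400.00)(60.00) + (-2375.83)(23.34) = 808541.67 mm³
ΣAȲ = (14400.00)(60.00) + (-2375.83)(96.66) = 634358.80 mm³
X̄ = 808541.67 / 12024.17 = 67.24 mm
Ȳ = 634358.80 / 12024.17 = 52.76 mm

X̄ = 67.24 mm, Ȳ = 52.76 mm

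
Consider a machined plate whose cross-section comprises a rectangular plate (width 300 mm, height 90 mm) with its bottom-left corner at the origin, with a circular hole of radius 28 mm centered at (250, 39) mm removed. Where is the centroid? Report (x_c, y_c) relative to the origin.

plate: A = 300 × 90 = 27000.00, centroid at (150.00, 45.00).
hole: A = −π·28² = -2463.01, centroid at (250.00, 39.00).
ΣA = 24536.99 mm², ΣAx_c = 3434247.84 mm³, ΣAy_c = 1118942.66 mm³.
x_c = 3434247.84/24536.99 = 139.96 mm; y_c = 1118942.66/24536.99 = 45.60 mm.

x_c = 139.96 mm, y_c = 45.60 mm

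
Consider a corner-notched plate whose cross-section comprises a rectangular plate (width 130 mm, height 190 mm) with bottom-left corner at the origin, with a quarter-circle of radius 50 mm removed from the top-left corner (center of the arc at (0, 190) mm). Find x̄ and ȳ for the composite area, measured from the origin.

plate: A = 130 × 190 = 24700.00, centroid at (65.00, 95.00).
removed quarter-circle: A = −¼π·50² = -1963.50, centroid at (21.22, 168.78).
ΣA = 22736.50 mm²
ΣAx̄ = (24700.00)(65.00) + (-1963.50)(21.22) = 1563833.33 mm³
ΣAȳ = (24700.00)(95.00) + (-1963.50)(168.78) = 2015102.54 mm³
x̄ = 1563833.33 / 22736.50 = 68.78 mm
ȳ = 2015102.54 / 22736.50 = 88.63 mm

x̄ = 68.78 mm, ȳ = 88.63 mm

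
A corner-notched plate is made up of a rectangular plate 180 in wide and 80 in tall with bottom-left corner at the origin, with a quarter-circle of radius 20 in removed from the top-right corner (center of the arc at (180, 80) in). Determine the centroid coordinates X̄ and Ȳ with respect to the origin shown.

Part | A | x̄ᵢ | ȳᵢ | A·x̄ᵢ | A·ȳᵢ
plate | 14400.00 | 90.00 | 40.00 | 1296000.00 | 576000.00
removed quarter-circle | -314.16 | 171.51 | 71.51 | -53882.00 | -22466.07
Σ | 14085.84 |  |  | 1242118.00 | 553533.93
X̄ = 1242118.00 / 14085.84 = 88.18 in
Ȳ = 553533.93 / 14085.84 = 39.30 in

X̄ = 88.18 in, Ȳ = 39.30 in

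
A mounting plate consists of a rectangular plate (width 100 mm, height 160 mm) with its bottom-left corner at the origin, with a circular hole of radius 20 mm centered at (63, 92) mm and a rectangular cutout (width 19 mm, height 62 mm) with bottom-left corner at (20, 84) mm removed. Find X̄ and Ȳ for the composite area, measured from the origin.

plate: A = 100 × 160 = 16000.00, centroid at (50.00, 80.00).
hole 1: A = −π·20² = -1256.64, centroid at (63.00, 92.00).
hole 2: A = −(19 × 62) = -1178.00, centroid at (29.50, 115.00).
ΣA = 13565.36 mm²
ΣAX̄ = (16000.00)(50.00) + (-1256.64)(63.00) + (-1178.00)(29.50) = 686080.87 mm³
ΣAȲ = (16000.00)(80.00) + (-1256.64)(92.00) + (-1178.00)(115.00) = 1028919.39 mm³
X̄ = 686080.87 / 13565.36 = 50.58 mm
Ȳ = 1028919.39 / 13565.36 = 75.85 mm

X̄ = 50.58 mm, Ȳ = 75.85 mm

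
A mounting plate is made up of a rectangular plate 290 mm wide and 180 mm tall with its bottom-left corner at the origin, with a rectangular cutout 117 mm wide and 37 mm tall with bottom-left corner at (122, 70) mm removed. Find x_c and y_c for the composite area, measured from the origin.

plate: A = 290 × 180 = 52200.00, centroid at (145.00, 90.00).
hole: A = −(117 × 37) = -4329.00, centroid at (180.50, 88.50).
ΣA = 47871.00 mm²
ΣAx_c = (52200.00)(145.00) + (-4329.00)(180.50) = 6787615.50 mm³
ΣAy_c = (52200.00)(90.00) + (-4329.00)(88.50) = 4314883.50 mm³
x_c = 6787615.50 / 47871.00 = 141.79 mm
y_c = 4314883.50 / 47871.00 = 90.14 mm

x_c = 141.79 mm, y_c = 90.14 mm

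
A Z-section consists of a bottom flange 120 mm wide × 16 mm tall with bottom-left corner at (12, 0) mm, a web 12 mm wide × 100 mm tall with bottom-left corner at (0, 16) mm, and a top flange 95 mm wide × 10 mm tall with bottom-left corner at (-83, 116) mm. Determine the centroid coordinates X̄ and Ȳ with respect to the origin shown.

X̄ = 27.45 mm, Ȳ = 51.48 mm

bottom flange: A = 120 × 16 = 1920.00, centroid at (72.00, 8.00).
web: A = 12 × 100 = 1200.00, centroid at (6.00, 66.00).
top flange: A = 95 × 10 = 950.00, centroid at (-35.50, 121.00).
ΣA = 4070.00 mm²
ΣAX̄ = (1920.00)(72.00) + (1200.00)(6.00) + (950.00)(-35.50) = 111715.00 mm³
ΣAȲ = (1920.00)(8.00) + (1200.00)(66.00) + (950.00)(121.00) = 209510.00 mm³
X̄ = 111715.00 / 4070.00 = 27.45 mm
Ȳ = 209510.00 / 4070.00 = 51.48 mm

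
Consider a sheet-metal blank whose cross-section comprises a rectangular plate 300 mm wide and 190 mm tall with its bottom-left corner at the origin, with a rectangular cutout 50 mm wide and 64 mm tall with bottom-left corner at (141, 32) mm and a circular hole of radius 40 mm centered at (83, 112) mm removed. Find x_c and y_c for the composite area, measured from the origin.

x_c = 155.86 mm, y_c = 95.28 mm

Part | A | x̄ᵢ | ȳᵢ | A·x̄ᵢ | A·ȳᵢ
plate | 57000.00 | 150.00 | 95.00 | 8550000.00 | 5415000.00
hole 1 | -3200.00 | 166.00 | 64.00 | -531200.00 | -204800.00
hole 2 | -5026.55 | 83.00 | 112.00 | -417203.50 | -562973.40
Σ | 48773.45 |  |  | 7601596.50 | 4647226.60
x_c = 7601596.50 / 48773.45 = 155.86 mm
y_c = 4647226.60 / 48773.45 = 95.28 mm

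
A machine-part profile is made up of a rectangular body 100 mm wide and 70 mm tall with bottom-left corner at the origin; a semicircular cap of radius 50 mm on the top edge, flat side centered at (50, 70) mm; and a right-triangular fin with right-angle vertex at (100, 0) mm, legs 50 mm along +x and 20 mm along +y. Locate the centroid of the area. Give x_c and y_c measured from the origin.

rectangular body: A = 100 × 70 = 7000.00, centroid at (50.00, 35.00).
semicircular top: A = ½π·50² = 3926.99, centroid at (50.00, 91.22).
triangular fin: A = ½·50·20 = 500.00, centroid at (116.67, 6.67).
ΣA = 11426.99 mm², ΣAx_c = 604682.87 mm³, ΣAy_c = 606556.02 mm³.
x_c = 604682.87/11426.99 = 52.92 mm; y_c = 606556.02/11426.99 = 53.08 mm.

x_c = 52.92 mm, y_c = 53.08 mm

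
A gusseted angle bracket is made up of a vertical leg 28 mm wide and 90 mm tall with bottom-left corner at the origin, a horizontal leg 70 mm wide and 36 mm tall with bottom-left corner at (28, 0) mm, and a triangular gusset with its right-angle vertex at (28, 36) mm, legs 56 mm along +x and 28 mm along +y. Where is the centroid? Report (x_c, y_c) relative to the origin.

vertical leg: A = 28 × 90 = 2520.00, centroid at (14.00, 45.00).
horizontal leg: A = 70 × 36 = 2520.00, centroid at (63.00, 18.00).
gusset: A = ½·56·28 = 784.00, centroid at (46.67, 45.33).
ΣA = 5824.00 mm², ΣAx_c = 230626.67 mm³, ΣAy_c = 194301.33 mm³.
x_c = 230626.67/5824.00 = 39.60 mm; y_c = 194301.33/5824.00 = 33.36 mm.

x_c = 39.60 mm, y_c = 33.36 mm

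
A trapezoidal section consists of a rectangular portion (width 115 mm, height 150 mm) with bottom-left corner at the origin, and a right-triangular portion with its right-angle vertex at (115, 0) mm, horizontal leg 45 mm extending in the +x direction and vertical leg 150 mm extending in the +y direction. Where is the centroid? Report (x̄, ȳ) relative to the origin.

x̄ = 69.36 mm, ȳ = 70.91 mm

rectangular portion: A = 115 × 150 = 17250.00, centroid at (57.50, 75.00).
triangular portion: A = ½·45·150 = 3375.00, centroid at (130.00, 50.00).
ΣA = 20625.00 mm², ΣAx̄ = 1430625.00 mm³, ΣAȳ = 1462500.00 mm³.
x̄ = 1430625.00/20625.00 = 69.36 mm; ȳ = 1462500.00/20625.00 = 70.91 mm.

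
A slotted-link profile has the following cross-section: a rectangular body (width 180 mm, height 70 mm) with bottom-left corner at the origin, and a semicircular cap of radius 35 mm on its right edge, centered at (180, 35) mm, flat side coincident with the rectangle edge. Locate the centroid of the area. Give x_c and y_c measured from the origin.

x_c = 103.89 mm, y_c = 35.00 mm

rectangular body: A = 180 × 70 = 12600.00, centroid at (90.00, 35.00).
semicircular end: A = ½π·35² = 1924.23, centroid at (194.85, 35.00).
ΣA = 14524.23 mm², ΣAx_c = 1508943.92 mm³, ΣAy_c = 508347.89 mm³.
x_c = 1508943.92/14524.23 = 103.89 mm; y_c = 508347.89/14524.23 = 35.00 mm.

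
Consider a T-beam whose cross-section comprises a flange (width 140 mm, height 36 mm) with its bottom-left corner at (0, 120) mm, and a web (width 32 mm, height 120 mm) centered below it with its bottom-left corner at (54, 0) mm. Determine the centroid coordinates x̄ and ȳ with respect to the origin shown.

x̄ = 70.00 mm, ȳ = 104.27 mm

web: A = 32 × 120 = 3840.00, centroid at (70.00, 60.00).
flange: A = 140 × 36 = 5040.00, centroid at (70.00, 138.00).
ΣA = 8880.00 mm²
ΣAx̄ = (3840.00)(70.00) + (5040.00)(70.00) = 621600.00 mm³
ΣAȳ = (3840.00)(60.00) + (5040.00)(138.00) = 925920.00 mm³
x̄ = 621600.00 / 8880.00 = 70.00 mm
ȳ = 925920.00 / 8880.00 = 104.27 mm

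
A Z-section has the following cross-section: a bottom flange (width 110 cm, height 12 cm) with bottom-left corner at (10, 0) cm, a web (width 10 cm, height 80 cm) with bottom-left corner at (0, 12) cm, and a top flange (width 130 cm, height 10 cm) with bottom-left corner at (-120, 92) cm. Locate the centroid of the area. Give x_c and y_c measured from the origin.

bottom flange: A = 110 × 12 = 1320.00, centroid at (65.00, 6.00).
web: A = 10 × 80 = 800.00, centroid at (5.00, 52.00).
top flange: A = 130 × 10 = 1300.00, centroid at (-55.00, 97.00).
ΣA = 3420.00 cm²
ΣAx_c = (1320.00)(65.00) + (800.00)(5.00) + (1300.00)(-55.00) = 18300.00 cm³
ΣAy_c = (1320.00)(6.00) + (800.00)(52.00) + (1300.00)(97.00) = 175620.00 cm³
x_c = 18300.00 / 3420.00 = 5.35 cm
y_c = 175620.00 / 3420.00 = 51.35 cm

x_c = 5.35 cm, y_c = 51.35 cm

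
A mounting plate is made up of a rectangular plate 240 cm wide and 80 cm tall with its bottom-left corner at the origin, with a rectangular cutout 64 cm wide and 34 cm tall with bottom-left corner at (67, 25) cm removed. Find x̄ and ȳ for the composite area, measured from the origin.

x̄ = 122.68 cm, ȳ = 39.74 cm

plate: A = 240 × 80 = 19200.00, centroid at (120.00, 40.00).
hole: A = −(64 × 34) = -2176.00, centroid at (99.00, 42.00).
ΣA = 17024.00 cm²
ΣAx̄ = (19200.00)(120.00) + (-2176.00)(99.00) = 2088576.00 cm³
ΣAȳ = (19200.00)(40.00) + (-2176.00)(42.00) = 676608.00 cm³
x̄ = 2088576.00 / 17024.00 = 122.68 cm
ȳ = 676608.00 / 17024.00 = 39.74 cm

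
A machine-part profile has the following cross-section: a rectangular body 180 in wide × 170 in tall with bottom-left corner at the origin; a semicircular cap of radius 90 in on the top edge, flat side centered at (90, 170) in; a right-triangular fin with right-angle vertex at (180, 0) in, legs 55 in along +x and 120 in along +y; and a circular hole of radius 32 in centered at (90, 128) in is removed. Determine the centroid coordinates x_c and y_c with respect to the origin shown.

Part | A | x̄ᵢ | ȳᵢ | A·x̄ᵢ | A·ȳᵢ
rectangular body | 30600.00 | 90.00 | 85.00 | 2754000.00 | 2601000.00
semicircular top | 12723.45 | 90.00 | 208.20 | 1145110.52 | 2648986.54
triangular fin | 3300.00 | 198.33 | 40.00 | 654500.00 | 132000.00
hole | -3216.99 | 90.00 | 128.00 | -289529.18 | -411774.83
Σ | 43406.46 |  |  | 4264081.34 | 4970211.71
x_c = 4264081.34 / 43406.46 = 98.24 in
y_c = 4970211.71 / 43406.46 = 114.50 in

x_c = 98.24 in, y_c = 114.50 in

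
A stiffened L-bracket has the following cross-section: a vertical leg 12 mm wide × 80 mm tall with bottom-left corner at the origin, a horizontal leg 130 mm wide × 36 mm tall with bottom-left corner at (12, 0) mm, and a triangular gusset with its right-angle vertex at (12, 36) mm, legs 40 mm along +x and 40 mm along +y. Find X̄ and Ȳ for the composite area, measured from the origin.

X̄ = 60.00 mm, Ȳ = 25.17 mm

vertical leg: A = 12 × 80 = 960.00, centroid at (6.00, 40.00).
horizontal leg: A = 130 × 36 = 4680.00, centroid at (77.00, 18.00).
gusset: A = ½·40·40 = 800.00, centroid at (25.33, 49.33).
ΣA = 6440.00 mm²
ΣAX̄ = (960.00)(6.00) + (4680.00)(77.00) + (800.00)(25.33) = 386386.67 mm³
ΣAȲ = (960.00)(40.00) + (4680.00)(18.00) + (800.00)(49.33) = 162106.67 mm³
X̄ = 386386.67 / 6440.00 = 60.00 mm
Ȳ = 162106.67 / 6440.00 = 25.17 mm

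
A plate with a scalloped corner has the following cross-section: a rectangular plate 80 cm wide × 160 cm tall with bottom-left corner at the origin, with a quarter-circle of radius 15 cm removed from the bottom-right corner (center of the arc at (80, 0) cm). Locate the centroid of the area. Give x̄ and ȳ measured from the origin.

plate: A = 80 × 160 = 12800.00, centroid at (40.00, 80.00).
removed quarter-circle: A = −¼π·15² = -176.71, centroid at (73.63, 6.37).
ΣA = 12623.29 cm², ΣAx̄ = 498987.83 cm³, ΣAȳ = 1022875.00 cm³.
x̄ = 498987.83/12623.29 = 39.53 cm; ȳ = 1022875.00/12623.29 = 81.03 cm.

x̄ = 39.53 cm, ȳ = 81.03 cm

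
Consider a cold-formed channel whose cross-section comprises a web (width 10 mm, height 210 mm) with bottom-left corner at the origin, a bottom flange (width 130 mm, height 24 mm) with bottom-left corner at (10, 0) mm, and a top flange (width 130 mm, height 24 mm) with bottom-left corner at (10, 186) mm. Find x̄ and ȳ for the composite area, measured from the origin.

x̄ = 57.37 mm, ȳ = 105.00 mm

web: A = 10 × 210 = 2100.00, centroid at (5.00, 105.00).
bottom flange: A = 130 × 24 = 3120.00, centroid at (75.00, 12.00).
top flange: A = 130 × 24 = 3120.00, centroid at (75.00, 198.00).
ΣA = 8340.00 mm²
ΣAx̄ = (2100.00)(5.00) + (3120.00)(75.00) + (3120.00)(75.00) = 478500.00 mm³
ΣAȳ = (2100.00)(105.00) + (3120.00)(12.00) + (3120.00)(198.00) = 875700.00 mm³
x̄ = 478500.00 / 8340.00 = 57.37 mm
ȳ = 875700.00 / 8340.00 = 105.00 mm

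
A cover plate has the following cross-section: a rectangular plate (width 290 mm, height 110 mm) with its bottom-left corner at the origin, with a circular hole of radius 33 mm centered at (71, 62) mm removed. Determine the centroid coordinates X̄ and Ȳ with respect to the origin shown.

plate: A = 290 × 110 = 31900.00, centroid at (145.00, 55.00).
hole: A = −π·33² = -3421.19, centroid at (71.00, 62.00).
ΣA = 28478.81 mm²
ΣAX̄ = (31900.00)(145.00) + (-3421.19)(71.00) = 4382595.20 mm³
ΣAȲ = (31900.00)(55.00) + (-3421.19)(62.00) = 1542385.95 mm³
X̄ = 4382595.20 / 28478.81 = 153.89 mm
Ȳ = 1542385.95 / 28478.81 = 54.16 mm

X̄ = 153.89 mm, Ȳ = 54.16 mm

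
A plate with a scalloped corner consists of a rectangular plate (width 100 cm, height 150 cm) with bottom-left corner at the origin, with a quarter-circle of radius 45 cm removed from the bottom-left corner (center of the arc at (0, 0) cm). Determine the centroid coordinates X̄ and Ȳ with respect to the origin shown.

X̄ = 53.67 cm, Ȳ = 81.63 cm

plate: A = 100 × 150 = 15000.00, centroid at (50.00, 75.00).
removed quarter-circle: A = −¼π·45² = -1590.43, centroid at (19.10, 19.10).
ΣA = 13409.57 cm², ΣAX̄ = 719625.00 cm³, ΣAȲ = 1094625.00 cm³.
X̄ = 719625.00/13409.57 = 53.67 cm; Ȳ = 1094625.00/13409.57 = 81.63 cm.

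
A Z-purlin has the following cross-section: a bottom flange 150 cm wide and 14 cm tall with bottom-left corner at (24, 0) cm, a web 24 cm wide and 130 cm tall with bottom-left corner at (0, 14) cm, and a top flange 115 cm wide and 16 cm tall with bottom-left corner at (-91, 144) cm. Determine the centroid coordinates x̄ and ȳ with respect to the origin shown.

Part | A | x̄ᵢ | ȳᵢ | A·x̄ᵢ | A·ȳᵢ
bottom flange | 2100.00 | 99.00 | 7.00 | 207900.00 | 14700.00
web | 3120.00 | 12.00 | 79.00 | 37440.00 | 246480.00
top flange | 1840.00 | -33.50 | 152.00 | -61640.00 | 279680.00
Σ | 7060.00 |  |  | 183700.00 | 540860.00
x̄ = 183700.00 / 7060.00 = 26.02 cm
ȳ = 540860.00 / 7060.00 = 76.61 cm

x̄ = 26.02 cm, ȳ = 76.61 cm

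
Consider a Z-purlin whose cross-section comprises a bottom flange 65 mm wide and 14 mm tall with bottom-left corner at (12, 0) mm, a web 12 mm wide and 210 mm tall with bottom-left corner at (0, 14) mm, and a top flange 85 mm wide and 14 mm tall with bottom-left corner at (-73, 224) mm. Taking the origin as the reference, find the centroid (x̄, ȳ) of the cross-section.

x̄ = 4.18 mm, ȳ = 125.79 mm

Part | A | x̄ᵢ | ȳᵢ | A·x̄ᵢ | A·ȳᵢ
bottom flange | 910.00 | 44.50 | 7.00 | 40495.00 | 6370.00
web | 2520.00 | 6.00 | 119.00 | 15120.00 | 299880.00
top flange | 1190.00 | -30.50 | 231.00 | -36295.00 | 274890.00
Σ | 4620.00 |  |  | 19320.00 | 581140.00
x̄ = 19320.00 / 4620.00 = 4.18 mm
ȳ = 581140.00 / 4620.00 = 125.79 mm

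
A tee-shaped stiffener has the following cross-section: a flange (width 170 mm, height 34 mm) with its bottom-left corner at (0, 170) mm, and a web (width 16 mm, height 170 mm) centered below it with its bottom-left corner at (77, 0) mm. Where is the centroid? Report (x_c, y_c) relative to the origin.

web: A = 16 × 170 = 2720.00, centroid at (85.00, 85.00).
flange: A = 170 × 34 = 5780.00, centroid at (85.00, 187.00).
ΣA = 8500.00 mm², ΣAx_c = 722500.00 mm³, ΣAy_c = 1312060.00 mm³.
x_c = 722500.00/8500.00 = 85.00 mm; y_c = 1312060.00/8500.00 = 154.36 mm.

x_c = 85.00 mm, y_c = 154.36 mm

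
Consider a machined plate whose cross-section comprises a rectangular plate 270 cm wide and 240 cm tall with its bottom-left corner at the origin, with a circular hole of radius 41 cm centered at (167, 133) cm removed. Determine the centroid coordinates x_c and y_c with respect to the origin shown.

Part | A | x̄ᵢ | ȳᵢ | A·x̄ᵢ | A·ȳᵢ
plate | 64800.00 | 135.00 | 120.00 | 8748000.00 | 7776000.00
hole | -5281.02 | 167.00 | 133.00 | -881929.88 | -702375.29
Σ | 59518.98 |  |  | 7866070.12 | 7073624.71
x_c = 7866070.12 / 59518.98 = 132.16 cm
y_c = 7073624.71 / 59518.98 = 118.85 cm

x_c = 132.16 cm, y_c = 118.85 cm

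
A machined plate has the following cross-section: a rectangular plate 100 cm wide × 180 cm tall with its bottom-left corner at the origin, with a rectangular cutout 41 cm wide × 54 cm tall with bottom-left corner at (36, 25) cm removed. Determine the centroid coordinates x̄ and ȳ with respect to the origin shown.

plate: A = 100 × 180 = 18000.00, centroid at (50.00, 90.00).
hole: A = −(41 × 54) = -2214.00, centroid at (56.50, 52.00).
ΣA = 15786.00 cm²
ΣAx̄ = (18000.00)(50.00) + (-2214.00)(56.50) = 774909.00 cm³
ΣAȳ = (18000.00)(90.00) + (-2214.00)(52.00) = 1504872.00 cm³
x̄ = 774909.00 / 15786.00 = 49.09 cm
ȳ = 1504872.00 / 15786.00 = 95.33 cm

x̄ = 49.09 cm, ȳ = 95.33 cm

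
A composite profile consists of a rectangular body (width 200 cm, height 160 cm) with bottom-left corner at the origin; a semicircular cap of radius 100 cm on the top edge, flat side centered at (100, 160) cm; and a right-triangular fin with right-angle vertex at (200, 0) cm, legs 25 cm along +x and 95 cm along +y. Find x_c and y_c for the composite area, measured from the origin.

x_c = 102.63 cm, y_c = 118.16 cm

Part | A | x̄ᵢ | ȳᵢ | A·x̄ᵢ | A·ȳᵢ
rectangular body | 32000.00 | 100.00 | 80.00 | 3200000.00 | 2560000.00
semicircular top | 15707.96 | 100.00 | 202.44 | 1570796.33 | 3179940.79
triangular fin | 1187.50 | 208.33 | 31.67 | 247395.83 | 37604.17
Σ | 48895.46 |  |  | 5018192.16 | 5777544.96
x_c = 5018192.16 / 48895.46 = 102.63 cm
y_c = 5777544.96 / 48895.46 = 118.16 cm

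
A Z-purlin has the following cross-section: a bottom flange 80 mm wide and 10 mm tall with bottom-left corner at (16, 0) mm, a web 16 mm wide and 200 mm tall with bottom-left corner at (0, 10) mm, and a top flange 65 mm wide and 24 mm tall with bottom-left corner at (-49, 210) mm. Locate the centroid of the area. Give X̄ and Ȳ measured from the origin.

bottom flange: A = 80 × 10 = 800.00, centroid at (56.00, 5.00).
web: A = 16 × 200 = 3200.00, centroid at (8.00, 110.00).
top flange: A = 65 × 24 = 1560.00, centroid at (-16.50, 222.00).
ΣA = 5560.00 mm², ΣAX̄ = 44660.00 mm³, ΣAȲ = 702320.00 mm³.
X̄ = 44660.00/5560.00 = 8.03 mm; Ȳ = 702320.00/5560.00 = 126.32 mm.

X̄ = 8.03 mm, Ȳ = 126.32 mm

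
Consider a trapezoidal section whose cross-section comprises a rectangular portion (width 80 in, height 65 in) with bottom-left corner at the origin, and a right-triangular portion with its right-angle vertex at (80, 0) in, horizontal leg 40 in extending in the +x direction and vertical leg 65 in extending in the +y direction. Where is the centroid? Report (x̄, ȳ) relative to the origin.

x̄ = 50.67 in, ȳ = 30.33 in

rectangular portion: A = 80 × 65 = 5200.00, centroid at (40.00, 32.50).
triangular portion: A = ½·40·65 = 1300.00, centroid at (93.33, 21.67).
ΣA = 6500.00 in²
ΣAx̄ = (5200.00)(40.00) + (1300.00)(93.33) = 329333.33 in³
ΣAȳ = (5200.00)(32.50) + (1300.00)(21.67) = 197166.67 in³
x̄ = 329333.33 / 6500.00 = 50.67 in
ȳ = 197166.67 / 6500.00 = 30.33 in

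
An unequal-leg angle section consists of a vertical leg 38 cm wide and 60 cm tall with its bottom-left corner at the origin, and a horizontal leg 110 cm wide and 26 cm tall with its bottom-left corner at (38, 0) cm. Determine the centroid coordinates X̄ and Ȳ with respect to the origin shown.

X̄ = 60.18 cm, Ȳ = 20.54 cm

vertical leg: A = 38 × 60 = 2280.00, centroid at (19.00, 30.00).
horizontal leg: A = 110 × 26 = 2860.00, centroid at (93.00, 13.00).
ΣA = 5140.00 cm²
ΣAX̄ = (2280.00)(19.00) + (2860.00)(93.00) = 309300.00 cm³
ΣAȲ = (2280.00)(30.00) + (2860.00)(13.00) = 105580.00 cm³
X̄ = 309300.00 / 5140.00 = 60.18 cm
Ȳ = 105580.00 / 5140.00 = 20.54 cm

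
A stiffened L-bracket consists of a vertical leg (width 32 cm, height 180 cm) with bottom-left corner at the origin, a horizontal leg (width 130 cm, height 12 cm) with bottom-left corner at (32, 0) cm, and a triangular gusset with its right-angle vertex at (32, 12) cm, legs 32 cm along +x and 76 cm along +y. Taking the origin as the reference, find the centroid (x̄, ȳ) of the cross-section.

x̄ = 34.60 cm, ȳ = 67.15 cm

vertical leg: A = 32 × 180 = 5760.00, centroid at (16.00, 90.00).
horizontal leg: A = 130 × 12 = 1560.00, centroid at (97.00, 6.00).
gusset: A = ½·32·76 = 1216.00, centroid at (42.67, 37.33).
ΣA = 8536.00 cm², ΣAx̄ = 295362.67 cm³, ΣAȳ = 573157.33 cm³.
x̄ = 295362.67/8536.00 = 34.60 cm; ȳ = 573157.33/8536.00 = 67.15 cm.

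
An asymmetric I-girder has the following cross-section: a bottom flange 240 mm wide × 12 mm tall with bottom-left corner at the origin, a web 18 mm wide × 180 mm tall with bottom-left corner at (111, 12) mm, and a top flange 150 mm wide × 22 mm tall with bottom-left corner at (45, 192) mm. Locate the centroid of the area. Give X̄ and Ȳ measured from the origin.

bottom flange: A = 240 × 12 = 2880.00, centroid at (120.00, 6.00).
web: A = 18 × 180 = 3240.00, centroid at (120.00, 102.00).
top flange: A = 150 × 22 = 3300.00, centroid at (120.00, 203.00).
ΣA = 9420.00 mm²
ΣAX̄ = (2880.00)(120.00) + (3240.00)(120.00) + (3300.00)(120.00) = 1130400.00 mm³
ΣAȲ = (2880.00)(6.00) + (3240.00)(102.00) + (3300.00)(203.00) = 1017660.00 mm³
X̄ = 1130400.00 / 9420.00 = 120.00 mm
Ȳ = 1017660.00 / 9420.00 = 108.03 mm

X̄ = 120.00 mm, Ȳ = 108.03 mm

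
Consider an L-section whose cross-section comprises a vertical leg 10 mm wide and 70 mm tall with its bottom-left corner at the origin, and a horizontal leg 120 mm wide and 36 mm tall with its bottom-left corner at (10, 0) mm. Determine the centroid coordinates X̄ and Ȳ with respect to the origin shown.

X̄ = 60.94 mm, Ȳ = 20.37 mm

vertical leg: A = 10 × 70 = 700.00, centroid at (5.00, 35.00).
horizontal leg: A = 120 × 36 = 4320.00, centroid at (70.00, 18.00).
ΣA = 5020.00 mm²
ΣAX̄ = (700.00)(5.00) + (4320.00)(70.00) = 305900.00 mm³
ΣAȲ = (700.00)(35.00) + (4320.00)(18.00) = 102260.00 mm³
X̄ = 305900.00 / 5020.00 = 60.94 mm
Ȳ = 102260.00 / 5020.00 = 20.37 mm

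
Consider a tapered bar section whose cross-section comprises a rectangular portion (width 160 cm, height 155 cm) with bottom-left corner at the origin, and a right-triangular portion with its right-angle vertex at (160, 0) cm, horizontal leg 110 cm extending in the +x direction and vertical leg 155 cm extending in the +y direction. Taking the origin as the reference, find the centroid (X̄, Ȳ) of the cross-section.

X̄ = 109.84 cm, Ȳ = 70.89 cm

rectangular portion: A = 160 × 155 = 24800.00, centroid at (80.00, 77.50).
triangular portion: A = ½·110·155 = 8525.00, centroid at (196.67, 51.67).
ΣA = 33325.00 cm²
ΣAX̄ = (24800.00)(80.00) + (8525.00)(196.67) = 3660583.33 cm³
ΣAȲ = (24800.00)(77.50) + (8525.00)(51.67) = 2362458.33 cm³
X̄ = 3660583.33 / 33325.00 = 109.84 cm
Ȳ = 2362458.33 / 33325.00 = 70.89 cm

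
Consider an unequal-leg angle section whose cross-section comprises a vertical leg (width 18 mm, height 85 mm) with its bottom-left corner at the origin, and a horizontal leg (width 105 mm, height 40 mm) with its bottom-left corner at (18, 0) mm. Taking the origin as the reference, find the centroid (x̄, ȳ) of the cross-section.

x̄ = 54.08 mm, ȳ = 26.01 mm

Part | A | x̄ᵢ | ȳᵢ | A·x̄ᵢ | A·ȳᵢ
vertical leg | 1530.00 | 9.00 | 42.50 | 13770.00 | 65025.00
horizontal leg | 4200.00 | 70.50 | 20.00 | 296100.00 | 84000.00
Σ | 5730.00 |  |  | 309870.00 | 149025.00
x̄ = 309870.00 / 5730.00 = 54.08 mm
ȳ = 149025.00 / 5730.00 = 26.01 mm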